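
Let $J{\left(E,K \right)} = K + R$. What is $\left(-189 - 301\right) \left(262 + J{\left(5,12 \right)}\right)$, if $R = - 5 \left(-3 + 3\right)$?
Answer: $-134260$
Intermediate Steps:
$R = 0$ ($R = \left(-5\right) 0 = 0$)
$J{\left(E,K \right)} = K$ ($J{\left(E,K \right)} = K + 0 = K$)
$\left(-189 - 301\right) \left(262 + J{\left(5,12 \right)}\right) = \left(-189 - 301\right) \left(262 + 12\right) = \left(-490\right) 274 = -134260$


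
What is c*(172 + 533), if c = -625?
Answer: -440625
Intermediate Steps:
c*(172 + 533) = -625*(172 + 533) = -625*705 = -440625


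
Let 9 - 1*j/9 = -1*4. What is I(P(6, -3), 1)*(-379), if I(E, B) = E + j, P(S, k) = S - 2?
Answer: -45859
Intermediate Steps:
P(S, k) = -2 + S
j = 117 (j = 81 - (-9)*4 = 81 - 9*(-4) = 81 + 36 = 117)
I(E, B) = 117 + E (I(E, B) = E + 117 = 117 + E)
I(P(6, -3), 1)*(-379) = (117 + (-2 + 6))*(-379) = (117 + 4)*(-379) = 121*(-379) = -45859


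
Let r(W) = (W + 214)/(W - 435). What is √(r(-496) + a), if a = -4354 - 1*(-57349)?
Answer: √937433913/133 ≈ 230.21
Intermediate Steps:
r(W) = (214 + W)/(-435 + W)
a = 52995 (a = -4354 + 57349 = 52995)
√(r(-496) + a) = √((214 - 496)/(-435 - 496) + 52995) = √(-282/(-931) + 52995) = √(-1/931*(-282) + 52995) = √(282/931 + 52995) = √(49338627/931) = √937433913/133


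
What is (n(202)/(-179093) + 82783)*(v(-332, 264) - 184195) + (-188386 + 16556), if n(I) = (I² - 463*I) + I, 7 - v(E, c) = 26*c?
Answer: -2832550213532818/179093 ≈ -1.5816e+10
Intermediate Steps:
v(E, c) = 7 - 26*c
n(I) = I² - 462*I
(n(202)/(-179093) + 82783)*(v(-332, 264) - 184195) + (-188386 + 16556) = ((202*(-462 + 202))/(-179093) + 82783)*((7 - 26*264) - 184195) + (-188386 + 16556) = ((202*(-260))*(-1/179093) + 82783)*((7 - 6864) - 184195) - 171830 = (-52520*(-1/179093) + 82783)*(-6857 - 184195) - 171830 = (52520/179093 + 82783)*(-191052) - 171830 = (14825908339/179093)*(-191052) - 171830 = -2832519439982628/179093 - 171830 = -2832550213532818/179093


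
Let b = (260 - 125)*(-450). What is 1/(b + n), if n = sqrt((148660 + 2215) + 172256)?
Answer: -60750/3690239369 - sqrt(323131)/3690239369 ≈ -1.6616e-5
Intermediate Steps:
n = sqrt(323131) (n = sqrt(150875 + 172256) = sqrt(323131) ≈ 568.45)
b = -60750 (b = 135*(-450) = -60750)
1/(b + n) = 1/(-60750 + sqrt(323131))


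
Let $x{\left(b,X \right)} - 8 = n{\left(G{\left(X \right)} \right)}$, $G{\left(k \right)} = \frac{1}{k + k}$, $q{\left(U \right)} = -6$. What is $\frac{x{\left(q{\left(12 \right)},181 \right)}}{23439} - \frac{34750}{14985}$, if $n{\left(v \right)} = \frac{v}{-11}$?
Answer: $- \frac{216192170555}{93240763902} \approx -2.3186$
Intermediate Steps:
$G{\left(k \right)} = \frac{1}{2 k}$
$n{\left(v \right)} = - \frac{v}{11}$ ($n{\left(v \right)} = v \left(- \frac{1}{11}\right) = - \frac{v}{11}$)
$x{\left(b,X \right)} = 8 - \frac{1}{22 X}$ ($x{\left(b,X \right)} = 8 - \frac{\frac{1}{2} \frac{1}{X}}{11} = 8 - \frac{1}{22 X}$)
$\frac{x{\left(q{\left(12 \right)},181 \right)}}{23439} - \frac{34750}{14985} = \frac{8 - \frac{1}{22 \cdot 181}}{23439} - \frac{34750}{14985} = \left(8 - \frac{1}{3982}\right) \frac{1}{23439} - \frac{6950}{2997} = \frac{31855}{3982} \cdot \frac{1}{23439} - \frac{6950}{2997} = \frac{31855}{93334098} - \frac{6950}{2997} = - \frac{216192170555}{93240763902}$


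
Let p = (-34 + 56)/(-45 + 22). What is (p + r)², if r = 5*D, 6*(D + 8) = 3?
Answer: 3129361/2116 ≈ 1478.9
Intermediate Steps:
D = -15/2 (D = -8 + (⅙)*3 = -8 + ½ = -15/2 ≈ -7.5000)
r = -75/2 (r = 5*(-15/2) = -75/2 ≈ -37.500)
p = -22/23 (p = 22/(-23) = 22*(-1/23) = -22/23 ≈ -0.95652)
(p + r)² = (-22/23 - 75/2)² = (-1769/46)² = 3129361/2116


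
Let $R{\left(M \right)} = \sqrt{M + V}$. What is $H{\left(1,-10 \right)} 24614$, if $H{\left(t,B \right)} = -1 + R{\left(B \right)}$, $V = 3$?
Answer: $-24614 + 24614 i \sqrt{7} \approx -24614.0 + 65123.0 i$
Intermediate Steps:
$R{\left(M \right)} = \sqrt{3 + M}$ ($R{\left(M \right)} = \sqrt{M + 3} = \sqrt{3 + M}$)
$H{\left(t,B \right)} = -1 + \sqrt{3 + B}$
$H{\left(1,-10 \right)} 24614 = \left(-1 + \sqrt{3 - 10}\right) 24614 = \left(-1 + \sqrt{-7}\right) 24614 = \left(-1 + i \sqrt{7}\right) 24614 = -24614 + 24614 i \sqrt{7}$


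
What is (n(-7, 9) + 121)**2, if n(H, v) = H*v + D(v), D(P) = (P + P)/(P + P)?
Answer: 3481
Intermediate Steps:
D(P) = 1 (D(P) = (2*P)/((2*P)) = (2*P)*(1/(2*P)) = 1)
n(H, v) = 1 + H*v (n(H, v) = H*v + 1 = 1 + H*v)
(n(-7, 9) + 121)**2 = ((1 - 7*9) + 121)**2 = ((1 - 63) + 121)**2 = (-62 + 121)**2 = 59**2 = 3481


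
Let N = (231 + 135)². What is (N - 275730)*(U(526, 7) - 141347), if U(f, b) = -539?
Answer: 20115745764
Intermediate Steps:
N = 133956 (N = 366² = 133956)
(N - 275730)*(U(526, 7) - 141347) = (133956 - 275730)*(-539 - 141347) = -141774*(-141886) = 20115745764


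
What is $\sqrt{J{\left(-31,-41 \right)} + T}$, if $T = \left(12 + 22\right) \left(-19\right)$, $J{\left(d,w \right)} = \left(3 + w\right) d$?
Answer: $2 \sqrt{133} \approx 23.065$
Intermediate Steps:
$J{\left(d,w \right)} = d \left(3 + w\right)$
$T = -646$ ($T = 34 \left(-19\right) = -646$)
$\sqrt{J{\left(-31,-41 \right)} + T} = \sqrt{- 31 \left(3 - 41\right) - 646} = \sqrt{\left(-31\right) \left(-38\right) - 646} = \sqrt{1178 - 646} = \sqrt{532} = 2 \sqrt{133}$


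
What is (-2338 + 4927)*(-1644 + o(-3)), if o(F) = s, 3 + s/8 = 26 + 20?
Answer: -3365700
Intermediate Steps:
s = 344 (s = -24 + 8*(26 + 20) = -24 + 8*46 = -24 + 368 = 344)
o(F) = 344
(-2338 + 4927)*(-1644 + o(-3)) = (-2338 + 4927)*(-1644 + 344) = 2589*(-1300) = -3365700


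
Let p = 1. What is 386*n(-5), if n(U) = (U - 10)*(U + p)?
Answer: 23160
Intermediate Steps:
n(U) = (1 + U)*(-10 + U) (n(U) = (U - 10)*(U + 1) = (-10 + U)*(1 + U) = (1 + U)*(-10 + U))
386*n(-5) = 386*(-10 + (-5)² - 9*(-5)) = 386*(-10 + 25 + 45) = 386*60 = 23160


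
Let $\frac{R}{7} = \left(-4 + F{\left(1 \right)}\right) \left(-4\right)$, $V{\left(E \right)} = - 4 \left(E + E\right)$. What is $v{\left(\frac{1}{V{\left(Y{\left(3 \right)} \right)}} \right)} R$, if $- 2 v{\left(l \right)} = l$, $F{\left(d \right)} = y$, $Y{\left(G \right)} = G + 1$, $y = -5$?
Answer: $\frac{63}{16} \approx 3.9375$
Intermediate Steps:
$Y{\left(G \right)} = 1 + G$
$V{\left(E \right)} = - 8 E$ ($V{\left(E \right)} = - 4 \cdot 2 E = - 8 E$)
$F{\left(d \right)} = -5$
$v{\left(l \right)} = - \frac{l}{2}$
$R = 252$ ($R = 7 \left(-4 - 5\right) \left(-4\right) = 7 \left(\left(-9\right) \left(-4\right)\right) = 7 \cdot 36 = 252$)
$v{\left(\frac{1}{V{\left(Y{\left(3 \right)} \right)}} \right)} R = - \frac{1}{2 \left(- 8 \left(1 + 3\right)\right)} 252 = - \frac{1}{2 \left(\left(-8\right) 4\right)} 252 = - \frac{1}{2 \left(-32\right)} 252 = \left(- \frac{1}{2}\right) \left(- \frac{1}{32}\right) 252 = \frac{1}{64} \cdot 252 = \frac{63}{16}$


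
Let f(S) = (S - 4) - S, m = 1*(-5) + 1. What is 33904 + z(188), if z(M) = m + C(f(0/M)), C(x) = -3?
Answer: 33897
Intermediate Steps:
m = -4 (m = -5 + 1 = -4)
f(S) = -4 (f(S) = (-4 + S) - S = -4)
z(M) = -7 (z(M) = -4 - 3 = -7)
33904 + z(188) = 33904 - 7 = 33897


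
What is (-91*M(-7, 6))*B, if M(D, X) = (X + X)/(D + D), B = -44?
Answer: -3432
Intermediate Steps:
M(D, X) = X/D (M(D, X) = (2*X)/((2*D)) = (2*X)*(1/(2*D)) = X/D)
(-91*M(-7, 6))*B = -546/(-7)*(-44) = -546*(-1)/7*(-44) = -91*(-6/7)*(-44) = 78*(-44) = -3432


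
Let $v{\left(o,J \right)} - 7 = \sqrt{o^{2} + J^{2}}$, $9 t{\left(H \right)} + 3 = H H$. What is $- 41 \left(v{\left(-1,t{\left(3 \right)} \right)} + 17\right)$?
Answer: $-984 - \frac{41 \sqrt{13}}{3} \approx -1033.3$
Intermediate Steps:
$t{\left(H \right)} = - \frac{1}{3} + \frac{H^{2}}{9}$ ($t{\left(H \right)} = - \frac{1}{3} + \frac{H H}{9} = - \frac{1}{3} + \frac{H^{2}}{9}$)
$v{\left(o,J \right)} = 7 + \sqrt{J^{2} + o^{2}}$ ($v{\left(o,J \right)} = 7 + \sqrt{o^{2} + J^{2}} = 7 + \sqrt{J^{2} + o^{2}}$)
$- 41 \left(v{\left(-1,t{\left(3 \right)} \right)} + 17\right) = - 41 \left(\left(7 + \sqrt{\left(- \frac{1}{3} + \frac{3^{2}}{9}\right)^{2} + \left(-1\right)^{2}}\right) + 17\right) = - 41 \left(\left(7 + \sqrt{\left(- \frac{1}{3} + \frac{1}{9} \cdot 9\right)^{2} + 1}\right) + 17\right) = - 41 \left(\left(7 + \sqrt{\left(- \frac{1}{3} + 1\right)^{2} + 1}\right) + 17\right) = - 41 \left(\left(7 + \sqrt{\left(\frac{2}{3}\right)^{2} + 1}\right) + 17\right) = - 41 \left(\left(7 + \sqrt{\frac{4}{9} + 1}\right) + 17\right) = - 41 \left(\left(7 + \sqrt{\frac{13}{9}}\right) + 17\right) = - 41 \left(\left(7 + \frac{\sqrt{13}}{3}\right) + 17\right) = - 41 \left(24 + \frac{\sqrt{13}}{3}\right) = -984 - \frac{41 \sqrt{13}}{3}$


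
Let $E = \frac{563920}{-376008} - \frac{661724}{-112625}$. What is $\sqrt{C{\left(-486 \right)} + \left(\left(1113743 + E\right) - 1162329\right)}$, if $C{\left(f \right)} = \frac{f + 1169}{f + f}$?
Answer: $\frac{i \sqrt{17642784050544637965185745}}{19056555450} \approx 220.41 i$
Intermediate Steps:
$C{\left(f \right)} = \frac{1169 + f}{2 f}$
$E = \frac{23162753474}{5293487625}$ ($E = 563920 \left(- \frac{1}{376008}\right) - - \frac{661724}{112625} = - \frac{70490}{47001} + \frac{661724}{112625} = \frac{23162753474}{5293487625} \approx 4.3757$)
$\sqrt{C{\left(-486 \right)} + \left(\left(1113743 + E\right) - 1162329\right)} = \sqrt{\frac{1169 - 486}{2 \left(-486\right)} + \left(\left(1113743 + \frac{23162753474}{5293487625}\right) - 1162329\right)} = \sqrt{\frac{1}{2} \left(- \frac{1}{486}\right) 683 + \left(\frac{5895607950683849}{5293487625} - 1162329\right)} = \sqrt{- \frac{683}{972} - \frac{257166226994776}{5293487625}} = \sqrt{- \frac{83323062696990049}{1715089990500}} = \frac{i \sqrt{17642784050544637965185745}}{19056555450}$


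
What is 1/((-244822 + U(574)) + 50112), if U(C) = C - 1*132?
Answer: -1/194268 ≈ -5.1475e-6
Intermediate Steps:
U(C) = -132 + C (U(C) = C - 132 = -132 + C)
1/((-244822 + U(574)) + 50112) = 1/((-244822 + (-132 + 574)) + 50112) = 1/((-244822 + 442) + 50112) = 1/(-244380 + 50112) = 1/(-194268) = -1/194268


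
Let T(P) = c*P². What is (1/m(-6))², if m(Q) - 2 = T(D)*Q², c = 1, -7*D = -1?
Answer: 2401/17956 ≈ 0.13372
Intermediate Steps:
D = ⅐ (D = -⅐*(-1) = ⅐ ≈ 0.14286)
T(P) = P² (T(P) = 1*P² = P²)
m(Q) = 2 + Q²/49 (m(Q) = 2 + (⅐)²*Q² = 2 + Q²/49)
(1/m(-6))² = (1/(2 + (1/49)*(-6)²))² = (1/(2 + (1/49)*36))² = (1/(2 + 36/49))² = (1/(134/49))² = (49/134)² = 2401/17956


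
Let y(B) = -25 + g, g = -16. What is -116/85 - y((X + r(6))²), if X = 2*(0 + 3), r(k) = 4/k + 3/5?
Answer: 3369/85 ≈ 39.635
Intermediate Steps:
r(k) = ⅗ + 4/k (r(k) = 4/k + 3*(⅕) = 4/k + ⅗ = ⅗ + 4/k)
X = 6 (X = 2*3 = 6)
y(B) = -41 (y(B) = -25 - 16 = -41)
-116/85 - y((X + r(6))²) = -116/85 - 1*(-41) = -116*1/85 + 41 = -116/85 + 41 = 3369/85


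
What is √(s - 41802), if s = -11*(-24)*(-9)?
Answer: I*√44178 ≈ 210.19*I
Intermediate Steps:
s = -2376 (s = 264*(-9) = -2376)
√(s - 41802) = √(-2376 - 41802) = √(-44178) = I*√44178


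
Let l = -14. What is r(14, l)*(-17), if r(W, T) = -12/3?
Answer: 68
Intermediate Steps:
r(W, T) = -4 (r(W, T) = -12*⅓ = -4)
r(14, l)*(-17) = -4*(-17) = 68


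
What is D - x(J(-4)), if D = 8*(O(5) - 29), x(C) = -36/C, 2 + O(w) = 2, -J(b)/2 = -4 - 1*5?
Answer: -230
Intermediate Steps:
J(b) = 18 (J(b) = -2*(-4 - 1*5) = -2*(-4 - 5) = -2*(-9) = 18)
O(w) = 0 (O(w) = -2 + 2 = 0)
D = -232 (D = 8*(0 - 29) = 8*(-29) = -232)
D - x(J(-4)) = -232 - (-36)/18 = -232 - 1*(-2) = -232 + 2 = -230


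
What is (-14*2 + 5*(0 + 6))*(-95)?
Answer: -190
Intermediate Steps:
(-14*2 + 5*(0 + 6))*(-95) = (-28 + 5*6)*(-95) = (-28 + 30)*(-95) = 2*(-95) = -190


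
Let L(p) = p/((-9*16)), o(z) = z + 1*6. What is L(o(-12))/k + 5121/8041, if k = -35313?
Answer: 4340100911/6814843992 ≈ 0.63686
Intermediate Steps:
o(z) = 6 + z (o(z) = z + 6 = 6 + z)
L(p) = -p/144 (L(p) = p/(-144) = p*(-1/144) = -p/144)
L(o(-12))/k + 5121/8041 = -(6 - 12)/144/(-35313) + 5121/8041 = -1/144*(-6)*(-1/35313) + 5121*(1/8041) = (1/24)*(-1/35313) + 5121/8041 = -1/847512 + 5121/8041 = 4340100911/6814843992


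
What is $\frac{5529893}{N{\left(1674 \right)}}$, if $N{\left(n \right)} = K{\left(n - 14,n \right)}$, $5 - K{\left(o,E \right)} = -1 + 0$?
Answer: $\frac{5529893}{6} \approx 9.2165 \cdot 10^{5}$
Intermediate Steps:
$K{\left(o,E \right)} = 6$ ($K{\left(o,E \right)} = 5 - \left(-1 + 0\right) = 5 - -1 = 5 + 1 = 6$)
$N{\left(n \right)} = 6$
$\frac{5529893}{N{\left(1674 \right)}} = \frac{5529893}{6}$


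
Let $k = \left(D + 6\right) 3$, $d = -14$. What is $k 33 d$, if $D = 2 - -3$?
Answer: $-15246$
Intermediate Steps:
$D = 5$ ($D = 2 + 3 = 5$)
$k = 33$ ($k = \left(5 + 6\right) 3 = 11 \cdot 3 = 33$)
$k 33 d = 33 \cdot 33 \left(-14\right) = 1089 \left(-14\right) = -15246$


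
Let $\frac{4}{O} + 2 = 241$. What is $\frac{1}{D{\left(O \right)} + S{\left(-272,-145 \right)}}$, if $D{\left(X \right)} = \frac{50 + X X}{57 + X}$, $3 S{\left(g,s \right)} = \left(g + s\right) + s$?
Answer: $- \frac{9770559}{1821783188} \approx -0.0053632$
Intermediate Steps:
$O = \frac{4}{239}$ ($O = \frac{4}{-2 + 241} = \frac{4}{239} \approx 0.016736$)
$S{\left(g,s \right)} = \frac{g}{3} + \frac{2 s}{3}$ ($S{\left(g,s \right)} = \frac{\left(g + s\right) + s}{3} = \frac{g + 2 s}{3} = \frac{g}{3} + \frac{2 s}{3}$)
$D{\left(X \right)} = \frac{50 + X^{2}}{57 + X}$
$\frac{1}{D{\left(O \right)} + S{\left(-272,-145 \right)}} = \frac{1}{\frac{50 + \left(\frac{4}{239}\right)^{2}}{57 + \frac{4}{239}} + \left(\frac{1}{3} \left(-272\right) + \frac{2}{3} \left(-145\right)\right)} = \frac{1}{\frac{50 + \frac{16}{57121}}{\frac{13627}{239}} - \frac{562}{3}} = \frac{1}{\frac{239}{13627} \cdot \frac{2856066}{57121} - \frac{562}{3}} = \frac{1}{\frac{2856066}{3256853} - \frac{562}{3}} = \frac{1}{- \frac{1821783188}{9770559}} = - \frac{9770559}{1821783188}$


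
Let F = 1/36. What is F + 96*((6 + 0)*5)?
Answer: 103681/36 ≈ 2880.0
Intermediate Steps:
F = 1/36 ≈ 0.027778
F + 96*((6 + 0)*5) = 1/36 + 96*((6 + 0)*5) = 1/36 + 96*(6*5) = 1/36 + 96*30 = 1/36 + 2880 = 103681/36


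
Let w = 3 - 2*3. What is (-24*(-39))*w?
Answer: -2808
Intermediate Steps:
w = -3 (w = 3 - 6 = -3)
(-24*(-39))*w = -24*(-39)*(-3) = 936*(-3) = -2808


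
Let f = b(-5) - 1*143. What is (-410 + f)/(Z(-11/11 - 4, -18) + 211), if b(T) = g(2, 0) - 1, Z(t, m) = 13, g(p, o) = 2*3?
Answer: -137/56 ≈ -2.4464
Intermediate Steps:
g(p, o) = 6
b(T) = 5 (b(T) = 6 - 1 = 5)
f = -138 (f = 5 - 1*143 = 5 - 143 = -138)
(-410 + f)/(Z(-11/11 - 4, -18) + 211) = (-410 - 138)/(13 + 211) = -548/224 = -548*1/224 = -137/56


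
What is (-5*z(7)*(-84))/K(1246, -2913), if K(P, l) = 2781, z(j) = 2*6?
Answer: 560/309 ≈ 1.8123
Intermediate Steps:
z(j) = 12
(-5*z(7)*(-84))/K(1246, -2913) = (-5*12*(-84))/2781 = -60*(-84)*(1/2781) = 5040*(1/2781) = 560/309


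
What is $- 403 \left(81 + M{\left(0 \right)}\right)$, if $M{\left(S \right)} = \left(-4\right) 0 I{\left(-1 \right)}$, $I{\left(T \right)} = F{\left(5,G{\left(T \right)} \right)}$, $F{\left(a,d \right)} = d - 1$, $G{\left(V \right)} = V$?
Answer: $-32643$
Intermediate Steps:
$F{\left(a,d \right)} = -1 + d$
$I{\left(T \right)} = -1 + T$
$M{\left(S \right)} = 0$ ($M{\left(S \right)} = \left(-4\right) 0 \left(-1 - 1\right) = 0 \left(-2\right) = 0$)
$- 403 \left(81 + M{\left(0 \right)}\right) = - 403 \left(81 + 0\right) = \left(-403\right) 81 = -32643$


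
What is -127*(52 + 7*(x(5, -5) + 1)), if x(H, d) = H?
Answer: -11938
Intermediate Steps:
-127*(52 + 7*(x(5, -5) + 1)) = -127*(52 + 7*(5 + 1)) = -127*(52 + 7*6) = -127*(52 + 42) = -127*94 = -11938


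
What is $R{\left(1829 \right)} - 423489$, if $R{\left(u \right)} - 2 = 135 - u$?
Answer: $-425181$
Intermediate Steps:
$R{\left(u \right)} = 137 - u$ ($R{\left(u \right)} = 2 - \left(-135 + u\right) = 137 - u$)
$R{\left(1829 \right)} - 423489 = \left(137 - 1829\right) - 423489 = -1692 - 423489 = -425181$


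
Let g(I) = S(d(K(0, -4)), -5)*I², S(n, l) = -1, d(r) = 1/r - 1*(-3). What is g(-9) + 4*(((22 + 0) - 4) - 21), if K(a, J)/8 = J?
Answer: -93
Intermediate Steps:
K(a, J) = 8*J
d(r) = 3 + 1/r (d(r) = 1/r + 3 = 3 + 1/r)
g(I) = -I²
g(-9) + 4*(((22 + 0) - 4) - 21) = -1*(-9)² + 4*(((22 + 0) - 4) - 21) = -1*81 + 4*((22 - 4) - 21) = -81 + 4*(18 - 21) = -81 + 4*(-3) = -81 - 12 = -93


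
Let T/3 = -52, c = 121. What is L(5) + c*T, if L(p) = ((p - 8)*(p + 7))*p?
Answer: -19056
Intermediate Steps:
T = -156 (T = 3*(-52) = -156)
L(p) = p*(-8 + p)*(7 + p) (L(p) = ((-8 + p)*(7 + p))*p = p*(-8 + p)*(7 + p))
L(5) + c*T = 5*(-56 + 5² - 1*5) + 121*(-156) = 5*(-56 + 25 - 5) - 18876 = 5*(-36) - 18876 = -180 - 18876 = -19056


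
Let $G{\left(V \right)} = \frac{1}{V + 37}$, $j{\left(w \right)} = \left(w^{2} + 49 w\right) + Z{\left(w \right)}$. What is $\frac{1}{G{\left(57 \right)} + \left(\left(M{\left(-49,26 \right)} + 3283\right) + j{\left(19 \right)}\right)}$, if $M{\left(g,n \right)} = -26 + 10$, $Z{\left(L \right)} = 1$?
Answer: $\frac{94}{428641} \approx 0.0002193$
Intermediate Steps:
$j{\left(w \right)} = 1 + w^{2} + 49 w$ ($j{\left(w \right)} = \left(w^{2} + 49 w\right) + 1 = 1 + w^{2} + 49 w$)
$M{\left(g,n \right)} = -16$
$G{\left(V \right)} = \frac{1}{37 + V}$
$\frac{1}{G{\left(57 \right)} + \left(\left(M{\left(-49,26 \right)} + 3283\right) + j{\left(19 \right)}\right)} = \frac{1}{\frac{1}{37 + 57} + \left(\left(-16 + 3283\right) + \left(1 + 19^{2} + 49 \cdot 19\right)\right)} = \frac{1}{\frac{1}{94} + \left(3267 + \left(1 + 361 + 931\right)\right)} = \frac{1}{\frac{1}{94} + \left(3267 + 1293\right)} = \frac{1}{\frac{1}{94} + 4560} = \frac{1}{\frac{428641}{94}} = \frac{94}{428641}$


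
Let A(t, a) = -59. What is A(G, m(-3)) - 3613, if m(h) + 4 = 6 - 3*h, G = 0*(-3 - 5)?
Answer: -3672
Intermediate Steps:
G = 0 (G = 0*(-8) = 0)
m(h) = 2 - 3*h (m(h) = -4 + (6 - 3*h) = 2 - 3*h)
A(G, m(-3)) - 3613 = -59 - 3613 = -3672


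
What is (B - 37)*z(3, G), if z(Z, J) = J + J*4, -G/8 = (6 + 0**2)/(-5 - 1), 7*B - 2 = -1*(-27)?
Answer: -9200/7 ≈ -1314.3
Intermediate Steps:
B = 29/7 (B = 2/7 + (-1*(-27))/7 = 2/7 + (1/7)*27 = 2/7 + 27/7 = 29/7 ≈ 4.1429)
G = 8 (G = -8*(6 + 0**2)/(-5 - 1) = -8*(6 + 0)/(-6) = -48*(-1)/6 = -8*(-1) = 8)
z(Z, J) = 5*J (z(Z, J) = J + 4*J = 5*J)
(B - 37)*z(3, G) = (29/7 - 37)*(5*8) = -230/7*40 = -9200/7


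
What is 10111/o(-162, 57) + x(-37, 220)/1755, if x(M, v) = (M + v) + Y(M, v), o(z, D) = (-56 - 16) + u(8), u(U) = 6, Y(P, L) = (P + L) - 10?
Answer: -5907103/38610 ≈ -152.99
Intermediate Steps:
Y(P, L) = -10 + L + P (Y(P, L) = (L + P) - 10 = -10 + L + P)
o(z, D) = -66 (o(z, D) = (-56 - 16) + 6 = -72 + 6 = -66)
x(M, v) = -10 + 2*M + 2*v (x(M, v) = (M + v) + (-10 + v + M) = (M + v) + (-10 + M + v) = -10 + 2*M + 2*v)
10111/o(-162, 57) + x(-37, 220)/1755 = 10111/(-66) + (-10 + 2*(-37) + 2*220)/1755 = 10111*(-1/66) + (-10 - 74 + 440)*(1/1755) = -10111/66 + 356*(1/1755) = -10111/66 + 356/1755 = -5907103/38610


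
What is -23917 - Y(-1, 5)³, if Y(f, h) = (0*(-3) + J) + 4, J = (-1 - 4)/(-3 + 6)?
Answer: -646102/27 ≈ -23930.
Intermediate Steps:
J = -5/3 ≈ -1.6667
Y(f, h) = 7/3 (Y(f, h) = (0*(-3) - 5/3) + 4 = (0 - 5/3) + 4 = -5/3 + 4 = 7/3)
-23917 - Y(-1, 5)³ = -23917 - (7/3)³ = -23917 - 1*343/27 = -23917 - 343/27 = -646102/27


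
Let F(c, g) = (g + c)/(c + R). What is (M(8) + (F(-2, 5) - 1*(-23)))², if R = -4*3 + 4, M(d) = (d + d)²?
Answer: 7767369/100 ≈ 77674.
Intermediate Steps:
M(d) = 4*d² (M(d) = (2*d)² = 4*d²)
R = -8 (R = -12 + 4 = -8)
F(c, g) = (c + g)/(-8 + c) (F(c, g) = (g + c)/(c - 8) = (c + g)/(-8 + c))
(M(8) + (F(-2, 5) - 1*(-23)))² = (4*8² + ((-2 + 5)/(-8 - 2) - 1*(-23)))² = (4*64 + (3/(-10) + 23))² = (256 + (-⅒*3 + 23))² = (256 + (-3/10 + 23))² = (256 + 227/10)² = (2787/10)² = 7767369/100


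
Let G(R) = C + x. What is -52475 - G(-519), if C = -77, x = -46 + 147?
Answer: -52499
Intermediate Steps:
x = 101
G(R) = 24 (G(R) = -77 + 101 = 24)
-52475 - G(-519) = -52475 - 1*24 = -52475 - 24 = -52499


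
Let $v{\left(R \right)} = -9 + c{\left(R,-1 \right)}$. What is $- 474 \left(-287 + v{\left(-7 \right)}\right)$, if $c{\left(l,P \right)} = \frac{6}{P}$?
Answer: $143148$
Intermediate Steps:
$v{\left(R \right)} = -15$ ($v{\left(R \right)} = -9 + \frac{6}{-1} = -9 + 6 \left(-1\right) = -9 - 6 = -15$)
$- 474 \left(-287 + v{\left(-7 \right)}\right) = - 474 \left(-287 - 15\right) = \left(-474\right) \left(-302\right) = 143148$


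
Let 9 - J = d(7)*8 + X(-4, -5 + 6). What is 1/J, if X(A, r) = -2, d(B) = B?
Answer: -1/45 ≈ -0.022222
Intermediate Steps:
J = -45 (J = 9 - (7*8 - 2) = 9 - (56 - 2) = 9 - 1*54 = 9 - 54 = -45)
1/J = 1/(-45) = -1/45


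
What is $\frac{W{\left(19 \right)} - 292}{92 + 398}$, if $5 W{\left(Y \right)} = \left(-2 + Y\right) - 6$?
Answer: $- \frac{207}{350} \approx -0.59143$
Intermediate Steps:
$W{\left(Y \right)} = - \frac{8}{5} + \frac{Y}{5}$ ($W{\left(Y \right)} = \frac{\left(-2 + Y\right) - 6}{5} = \frac{-8 + Y}{5} = - \frac{8}{5} + \frac{Y}{5}$)
$\frac{W{\left(19 \right)} - 292}{92 + 398} = \frac{\left(- \frac{8}{5} + \frac{1}{5} \cdot 19\right) - 292}{92 + 398} = \frac{\left(- \frac{8}{5} + \frac{19}{5}\right) - 292}{490} = \left(\frac{11}{5} - 292\right) \frac{1}{490} = \left(- \frac{1449}{5}\right) \frac{1}{490} = - \frac{207}{350}$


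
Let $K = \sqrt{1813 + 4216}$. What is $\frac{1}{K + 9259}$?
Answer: $\frac{9259}{85723052} - \frac{\sqrt{6029}}{85723052} \approx 0.0001071$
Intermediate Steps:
$K = \sqrt{6029} \approx 77.647$
$\frac{1}{K + 9259} = \frac{1}{\sqrt{6029} + 9259} = \frac{1}{9259 + \sqrt{6029}}$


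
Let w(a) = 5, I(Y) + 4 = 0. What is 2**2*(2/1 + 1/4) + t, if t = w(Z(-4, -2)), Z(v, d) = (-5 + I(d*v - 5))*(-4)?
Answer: 14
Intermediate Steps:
I(Y) = -4 (I(Y) = -4 + 0 = -4)
Z(v, d) = 36 (Z(v, d) = (-5 - 4)*(-4) = -9*(-4) = 36)
t = 5
2**2*(2/1 + 1/4) + t = 2**2*(2/1 + 1/4) + 5 = 4*(2*1 + 1*(1/4)) + 5 = 4*(2 + 1/4) + 5 = 4*(9/4) + 5 = 9 + 5 = 14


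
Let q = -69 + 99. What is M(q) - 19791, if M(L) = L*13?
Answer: -19401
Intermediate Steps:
q = 30
M(L) = 13*L
M(q) - 19791 = 13*30 - 19791 = 390 - 19791 = -19401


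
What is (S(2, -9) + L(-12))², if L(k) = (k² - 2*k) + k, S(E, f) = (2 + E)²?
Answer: 29584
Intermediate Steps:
L(k) = k² - k
(S(2, -9) + L(-12))² = ((2 + 2)² - 12*(-1 - 12))² = (4² - 12*(-13))² = (16 + 156)² = 172² = 29584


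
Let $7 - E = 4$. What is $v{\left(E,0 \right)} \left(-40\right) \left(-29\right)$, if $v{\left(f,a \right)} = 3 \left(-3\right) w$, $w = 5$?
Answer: $-52200$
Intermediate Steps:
$E = 3$ ($E = 7 - 4 = 3$)
$v{\left(f,a \right)} = -45$ ($v{\left(f,a \right)} = 3 \left(-3\right) 5 = \left(-9\right) 5 = -45$)
$v{\left(E,0 \right)} \left(-40\right) \left(-29\right) = \left(-45\right) \left(-40\right) \left(-29\right) = 1800 \left(-29\right) = -52200$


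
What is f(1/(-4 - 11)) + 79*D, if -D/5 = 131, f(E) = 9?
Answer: -51736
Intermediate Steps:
D = -655 (D = -5*131 = -655)
f(1/(-4 - 11)) + 79*D = 9 + 79*(-655) = 9 - 51745 = -51736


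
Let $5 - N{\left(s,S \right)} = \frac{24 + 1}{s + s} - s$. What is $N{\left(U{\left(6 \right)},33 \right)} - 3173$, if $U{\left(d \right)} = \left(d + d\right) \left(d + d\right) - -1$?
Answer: $- \frac{175339}{58} \approx -3023.1$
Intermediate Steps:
$U{\left(d \right)} = 1 + 4 d^{2}$ ($U{\left(d \right)} = 2 d 2 d + 1 = 4 d^{2} + 1 = 1 + 4 d^{2}$)
$N{\left(s,S \right)} = 5 + s - \frac{25}{2 s}$ ($N{\left(s,S \right)} = 5 - \left(\frac{24 + 1}{s + s} - s\right) = 5 - \left(\frac{25}{2 s} - s\right) = 5 - \left(- s + \frac{25}{2 s}\right) = 5 + \left(s - \frac{25}{2 s}\right) = 5 + s - \frac{25}{2 s}$)
$N{\left(U{\left(6 \right)},33 \right)} - 3173 = \left(5 + \left(1 + 4 \cdot 6^{2}\right) - \frac{25}{2 \left(1 + 4 \cdot 6^{2}\right)}\right) - 3173 = \left(5 + \left(1 + 4 \cdot 36\right) - \frac{25}{2 \left(1 + 4 \cdot 36\right)}\right) - 3173 = \left(5 + \left(1 + 144\right) - \frac{25}{2 \left(1 + 144\right)}\right) - 3173 = \left(5 + 145 - \frac{25}{2 \cdot 145}\right) - 3173 = \left(5 + 145 - \frac{5}{58}\right) - 3173 = \frac{8695}{58} - 3173 = - \frac{175339}{58}$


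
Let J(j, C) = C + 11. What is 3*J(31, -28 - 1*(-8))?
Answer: -27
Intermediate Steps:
J(j, C) = 11 + C
3*J(31, -28 - 1*(-8)) = 3*(11 + (-28 - 1*(-8))) = 3*(11 + (-28 + 8)) = 3*(11 - 20) = 3*(-9) = -27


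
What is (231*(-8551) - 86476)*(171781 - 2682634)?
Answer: 5176768748721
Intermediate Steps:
(231*(-8551) - 86476)*(171781 - 2682634) = (-1975281 - 86476)*(-2510853) = -2061757*(-2510853) = 5176768748721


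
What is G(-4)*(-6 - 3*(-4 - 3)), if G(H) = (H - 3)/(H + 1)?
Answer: 35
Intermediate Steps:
G(H) = (-3 + H)/(1 + H)
G(-4)*(-6 - 3*(-4 - 3)) = ((-3 - 4)/(1 - 4))*(-6 - 3*(-4 - 3)) = (-7/(-3))*(-6 - 3*(-7)) = (-⅓*(-7))*(-6 + 21) = (7/3)*15 = 35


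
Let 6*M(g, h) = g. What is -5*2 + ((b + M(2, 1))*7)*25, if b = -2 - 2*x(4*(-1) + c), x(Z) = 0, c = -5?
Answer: -905/3 ≈ -301.67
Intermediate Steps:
M(g, h) = g/6
b = -2 (b = -2 - 2*0 = -2 + 0 = -2)
-5*2 + ((b + M(2, 1))*7)*25 = -5*2 + ((-2 + (⅙)*2)*7)*25 = -10 + ((-2 + ⅓)*7)*25 = -10 - 5/3*7*25 = -10 - 35/3*25 = -10 - 875/3 = -905/3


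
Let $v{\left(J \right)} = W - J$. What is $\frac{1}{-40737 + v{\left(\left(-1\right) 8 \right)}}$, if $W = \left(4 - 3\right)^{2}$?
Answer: $- \frac{1}{40728} \approx -2.4553 \cdot 10^{-5}$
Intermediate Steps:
$W = 1$ ($W = 1^{2} = 1$)
$v{\left(J \right)} = 1 - J$
$\frac{1}{-40737 + v{\left(\left(-1\right) 8 \right)}} = \frac{1}{-40737 - \left(-1 - 8\right)} = \frac{1}{-40737 + \left(1 - -8\right)} = \frac{1}{-40737 + \left(1 + 8\right)} = \frac{1}{-40737 + 9} = \frac{1}{-40728} = - \frac{1}{40728}$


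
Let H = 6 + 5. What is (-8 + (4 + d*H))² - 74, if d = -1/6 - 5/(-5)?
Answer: -1703/36 ≈ -47.306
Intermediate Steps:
d = ⅚ (d = -1*⅙ - 5*(-⅕) = -⅙ + 1 = ⅚ ≈ 0.83333)
H = 11
(-8 + (4 + d*H))² - 74 = (-8 + (4 + (⅚)*11))² - 74 = (-8 + (4 + 55/6))² - 74 = (-8 + 79/6)² - 74 = (31/6)² - 74 = 961/36 - 74 = -1703/36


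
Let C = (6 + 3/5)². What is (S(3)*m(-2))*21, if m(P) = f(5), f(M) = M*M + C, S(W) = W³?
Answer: 971838/25 ≈ 38874.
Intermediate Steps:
C = 1089/25 (C = (6 + 3*(⅕))² = (6 + ⅗)² = (33/5)² = 1089/25 ≈ 43.560)
f(M) = 1089/25 + M² (f(M) = M*M + 1089/25 = M² + 1089/25 = 1089/25 + M²)
m(P) = 1714/25 (m(P) = 1089/25 + 5² = 1089/25 + 25 = 1714/25)
(S(3)*m(-2))*21 = (3³*(1714/25))*21 = (27*(1714/25))*21 = (46278/25)*21 = 971838/25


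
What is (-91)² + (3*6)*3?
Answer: 8335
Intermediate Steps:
(-91)² + (3*6)*3 = 8281 + 18*3 = 8281 + 54 = 8335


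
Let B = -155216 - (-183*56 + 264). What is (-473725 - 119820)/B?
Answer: 593545/145232 ≈ 4.0869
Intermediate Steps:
B = -145232 (B = -155216 - (-10248 + 264) = -155216 - 1*(-9984) = -155216 + 9984 = -145232)
(-473725 - 119820)/B = (-473725 - 119820)/(-145232) = -593545*(-1/145232) = 593545/145232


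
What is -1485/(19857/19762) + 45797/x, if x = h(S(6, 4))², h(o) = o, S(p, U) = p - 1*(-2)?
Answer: -322929817/423616 ≈ -762.32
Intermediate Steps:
S(p, U) = 2 + p (S(p, U) = p + 2 = 2 + p)
x = 64 (x = (2 + 6)² = 8² = 64)
-1485/(19857/19762) + 45797/x = -1485/(19857/19762) + 45797/64 = -1485/(19857*(1/19762)) + 45797*(1/64) = -1485/19857/19762 + 45797/64 = -1485*19762/19857 + 45797/64 = -9782190/6619 + 45797/64 = -322929817/423616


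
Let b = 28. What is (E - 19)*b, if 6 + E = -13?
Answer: -1064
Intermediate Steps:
E = -19 (E = -6 - 13 = -19)
(E - 19)*b = (-19 - 19)*28 = -38*28 = -1064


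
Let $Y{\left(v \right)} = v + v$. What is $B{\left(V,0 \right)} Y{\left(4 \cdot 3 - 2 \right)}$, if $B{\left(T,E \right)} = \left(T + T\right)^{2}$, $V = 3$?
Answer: $720$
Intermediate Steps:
$Y{\left(v \right)} = 2 v$
$B{\left(T,E \right)} = 4 T^{2}$ ($B{\left(T,E \right)} = \left(2 T\right)^{2} = 4 T^{2}$)
$B{\left(V,0 \right)} Y{\left(4 \cdot 3 - 2 \right)} = 4 \cdot 3^{2} \cdot 2 \left(4 \cdot 3 - 2\right) = 4 \cdot 9 \cdot 2 \left(12 - 2\right) = 36 \cdot 2 \cdot 10 = 36 \cdot 20 = 720$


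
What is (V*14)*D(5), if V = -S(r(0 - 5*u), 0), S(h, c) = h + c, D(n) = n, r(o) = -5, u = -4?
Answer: 350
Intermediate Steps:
S(h, c) = c + h
V = 5 (V = -(0 - 5) = -1*(-5) = 5)
(V*14)*D(5) = (5*14)*5 = 70*5 = 350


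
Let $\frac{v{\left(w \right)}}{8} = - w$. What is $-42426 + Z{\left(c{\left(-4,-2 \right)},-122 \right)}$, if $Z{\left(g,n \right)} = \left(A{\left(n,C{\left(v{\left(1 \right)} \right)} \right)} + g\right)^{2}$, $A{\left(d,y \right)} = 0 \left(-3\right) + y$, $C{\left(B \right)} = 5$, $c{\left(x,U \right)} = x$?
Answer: $-42425$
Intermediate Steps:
$v{\left(w \right)} = - 8 w$ ($v{\left(w \right)} = 8 \left(- w\right) = - 8 w$)
$A{\left(d,y \right)} = y$ ($A{\left(d,y \right)} = 0 + y = y$)
$Z{\left(g,n \right)} = \left(5 + g\right)^{2}$
$-42426 + Z{\left(c{\left(-4,-2 \right)},-122 \right)} = -42426 + \left(5 - 4\right)^{2} = -42426 + 1^{2} = -42426 + 1 = -42425$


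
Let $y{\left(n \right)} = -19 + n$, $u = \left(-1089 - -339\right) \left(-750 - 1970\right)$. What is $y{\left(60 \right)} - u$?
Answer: $-2039959$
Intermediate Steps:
$u = 2040000$ ($u = \left(-1089 + 339\right) \left(-2720\right) = \left(-750\right) \left(-2720\right) = 2040000$)
$y{\left(60 \right)} - u = \left(-19 + 60\right) - 2040000 = 41 - 2040000 = -2039959$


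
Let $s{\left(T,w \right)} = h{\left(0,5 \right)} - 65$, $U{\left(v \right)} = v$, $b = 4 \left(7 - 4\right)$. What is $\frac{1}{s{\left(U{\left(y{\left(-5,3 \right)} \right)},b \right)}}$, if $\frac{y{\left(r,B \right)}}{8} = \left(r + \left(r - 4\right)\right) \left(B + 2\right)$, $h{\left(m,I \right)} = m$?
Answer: $- \frac{1}{65} \approx -0.015385$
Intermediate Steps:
$y{\left(r,B \right)} = 8 \left(-4 + 2 r\right) \left(2 + B\right)$ ($y{\left(r,B \right)} = 8 \left(r + \left(r - 4\right)\right) \left(B + 2\right) = 8 \left(r + \left(-4 + r\right)\right) \left(2 + B\right) = 8 \left(-4 + 2 r\right) \left(2 + B\right)$)
$b = 12$ ($b = 4 \cdot 3 = 12$)
$s{\left(T,w \right)} = -65$ ($s{\left(T,w \right)} = 0 - 65 = -65$)
$\frac{1}{s{\left(U{\left(y{\left(-5,3 \right)} \right)},b \right)}} = \frac{1}{-65} = - \frac{1}{65}$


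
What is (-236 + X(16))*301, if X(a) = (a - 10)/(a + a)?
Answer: -1135673/16 ≈ -70980.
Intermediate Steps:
X(a) = (-10 + a)/(2*a) (X(a) = (-10 + a)/((2*a)) = (-10 + a)*(1/(2*a)) = (-10 + a)/(2*a))
(-236 + X(16))*301 = (-236 + (½)*(-10 + 16)/16)*301 = (-236 + (½)*(1/16)*6)*301 = (-236 + 3/16)*301 = -3773/16*301 = -1135673/16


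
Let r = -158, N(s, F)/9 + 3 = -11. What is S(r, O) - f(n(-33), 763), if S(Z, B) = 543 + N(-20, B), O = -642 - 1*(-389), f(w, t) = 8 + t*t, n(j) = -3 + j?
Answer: -581760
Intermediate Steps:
N(s, F) = -126 (N(s, F) = -27 + 9*(-11) = -27 - 99 = -126)
f(w, t) = 8 + t²
O = -253 (O = -642 + 389 = -253)
S(Z, B) = 417 (S(Z, B) = 543 - 126 = 417)
S(r, O) - f(n(-33), 763) = 417 - (8 + 763²) = 417 - (8 + 582169) = 417 - 1*582177 = 417 - 582177 = -581760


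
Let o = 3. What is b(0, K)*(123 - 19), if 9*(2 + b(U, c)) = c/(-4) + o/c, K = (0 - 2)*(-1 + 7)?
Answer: -1586/9 ≈ -176.22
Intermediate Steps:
K = -12 (K = -2*6 = -12)
b(U, c) = -2 - c/36 + 1/(3*c) (b(U, c) = -2 + (c/(-4) + 3/c)/9 = -2 + (c*(-1/4) + 3/c)/9 = -2 + (-c/4 + 3/c)/9 = -2 + (3/c - c/4)/9 = -2 + (-c/36 + 1/(3*c)) = -2 - c/36 + 1/(3*c))
b(0, K)*(123 - 19) = ((1/36)*(12 - 1*(-12)*(72 - 12))/(-12))*(123 - 19) = ((1/36)*(-1/12)*(12 - 1*(-12)*60))*104 = ((1/36)*(-1/12)*(12 + 720))*104 = ((1/36)*(-1/12)*732)*104 = -61/36*104 = -1586/9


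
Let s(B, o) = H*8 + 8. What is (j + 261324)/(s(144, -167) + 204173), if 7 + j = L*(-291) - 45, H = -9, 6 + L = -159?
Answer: 309287/204109 ≈ 1.5153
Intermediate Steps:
L = -165 (L = -6 - 159 = -165)
j = 47963 (j = -7 + (-165*(-291) - 45) = -7 + (48015 - 45) = -7 + 47970 = 47963)
s(B, o) = -64 (s(B, o) = -9*8 + 8 = -72 + 8 = -64)
(j + 261324)/(s(144, -167) + 204173) = (47963 + 261324)/(-64 + 204173) = 309287/204109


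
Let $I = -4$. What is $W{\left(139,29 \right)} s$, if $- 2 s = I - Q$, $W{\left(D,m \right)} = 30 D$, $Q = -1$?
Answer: $6255$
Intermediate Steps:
$s = \frac{3}{2}$ ($s = - \frac{-4 - -1}{2} = - \frac{-4 + 1}{2} = \left(- \frac{1}{2}\right) \left(-3\right) = \frac{3}{2} \approx 1.5$)
$W{\left(139,29 \right)} s = 30 \cdot 139 \cdot \frac{3}{2} = 4170 \cdot \frac{3}{2} = 6255$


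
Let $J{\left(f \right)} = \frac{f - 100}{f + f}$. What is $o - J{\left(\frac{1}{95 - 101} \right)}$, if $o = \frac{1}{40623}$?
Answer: $- \frac{24414421}{81246} \approx -300.5$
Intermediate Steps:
$J{\left(f \right)} = \frac{-100 + f}{2 f}$
$o = \frac{1}{40623} \approx 2.4617 \cdot 10^{-5}$
$o - J{\left(\frac{1}{95 - 101} \right)} = \frac{1}{40623} - \frac{-100 + \frac{1}{95 - 101}}{2 \frac{1}{95 - 101}} = \frac{1}{40623} - \frac{-100 + \frac{1}{-6}}{2 \frac{1}{-6}} = \frac{1}{40623} - \frac{-100 - \frac{1}{6}}{2 \left(- \frac{1}{6}\right)} = \frac{1}{40623} - \frac{1}{2} \left(-6\right) \left(- \frac{601}{6}\right) = \frac{1}{40623} - \frac{601}{2} = - \frac{24414421}{81246}$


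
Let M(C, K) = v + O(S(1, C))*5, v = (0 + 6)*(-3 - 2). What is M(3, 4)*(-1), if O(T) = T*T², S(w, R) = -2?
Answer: 70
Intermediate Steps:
v = -30 (v = 6*(-5) = -30)
O(T) = T³
M(C, K) = -70 (M(C, K) = -30 + (-2)³*5 = -30 - 8*5 = -30 - 40 = -70)
M(3, 4)*(-1) = -70*(-1) = 70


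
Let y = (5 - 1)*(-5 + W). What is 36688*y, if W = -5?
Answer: -1467520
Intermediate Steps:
y = -40 (y = (5 - 1)*(-5 - 5) = 4*(-10) = -40)
36688*y = 36688*(-40) = -1467520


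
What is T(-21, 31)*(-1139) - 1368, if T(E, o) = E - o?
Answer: 57860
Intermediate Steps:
T(-21, 31)*(-1139) - 1368 = (-21 - 1*31)*(-1139) - 1368 = (-21 - 31)*(-1139) - 1368 = -52*(-1139) - 1368 = 59228 - 1368 = 57860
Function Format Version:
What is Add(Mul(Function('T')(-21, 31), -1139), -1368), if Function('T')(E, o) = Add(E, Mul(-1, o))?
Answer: 57860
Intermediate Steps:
Add(Mul(Function('T')(-21, 31), -1139), -1368) = Add(Mul(Add(-21, Mul(-1, 31)), -1139), -1368) = Add(Mul(Add(-21, -31), -1139), -1368) = Add(Mul(-52, -1139), -1368) = Add(59228, -1368) = 57860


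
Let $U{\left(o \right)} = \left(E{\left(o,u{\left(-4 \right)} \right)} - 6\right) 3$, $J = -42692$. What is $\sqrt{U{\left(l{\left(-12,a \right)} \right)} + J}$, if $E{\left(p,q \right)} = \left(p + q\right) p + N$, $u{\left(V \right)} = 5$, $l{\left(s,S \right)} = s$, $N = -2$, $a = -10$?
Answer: $4 i \sqrt{2654} \approx 206.07 i$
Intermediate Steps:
$E{\left(p,q \right)} = -2 + p \left(p + q\right)$ ($E{\left(p,q \right)} = \left(p + q\right) p - 2 = p \left(p + q\right) - 2 = -2 + p \left(p + q\right)$)
$U{\left(o \right)} = -24 + 3 o^{2} + 15 o$ ($U{\left(o \right)} = \left(\left(-2 + o^{2} + o 5\right) - 6\right) 3 = \left(\left(-2 + o^{2} + 5 o\right) - 6\right) 3 = \left(-8 + o^{2} + 5 o\right) 3 = -24 + 3 o^{2} + 15 o$)
$\sqrt{U{\left(l{\left(-12,a \right)} \right)} + J} = \sqrt{\left(-24 + 3 \left(-12\right)^{2} + 15 \left(-12\right)\right) - 42692} = \sqrt{\left(-24 + 3 \cdot 144 - 180\right) - 42692} = \sqrt{\left(-24 + 432 - 180\right) - 42692} = \sqrt{228 - 42692} = \sqrt{-42464} = 4 i \sqrt{2654}$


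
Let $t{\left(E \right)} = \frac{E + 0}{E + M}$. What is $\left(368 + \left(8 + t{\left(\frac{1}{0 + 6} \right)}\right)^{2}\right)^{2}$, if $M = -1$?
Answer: $\frac{114939841}{625} \approx 1.839 \cdot 10^{5}$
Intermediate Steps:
$t{\left(E \right)} = \frac{E}{-1 + E}$ ($t{\left(E \right)} = \frac{E + 0}{E - 1} = \frac{E}{-1 + E}$)
$\left(368 + \left(8 + t{\left(\frac{1}{0 + 6} \right)}\right)^{2}\right)^{2} = \left(368 + \left(8 + \frac{1}{\left(0 + 6\right) \left(-1 + \frac{1}{0 + 6}\right)}\right)^{2}\right)^{2} = \left(368 + \left(8 + \frac{1}{6 \left(-1 + \frac{1}{6}\right)}\right)^{2}\right)^{2} = \left(368 + \left(8 + \frac{1}{6 \left(- \frac{5}{6}\right)}\right)^{2}\right)^{2} = \left(368 + \left(8 + \frac{1}{6} \left(- \frac{6}{5}\right)\right)^{2}\right)^{2} = \left(368 + \left(8 - \frac{1}{5}\right)^{2}\right)^{2} = \left(368 + \left(\frac{39}{5}\right)^{2}\right)^{2} = \left(368 + \frac{1521}{25}\right)^{2} = \left(\frac{10721}{25}\right)^{2} = \frac{114939841}{625}$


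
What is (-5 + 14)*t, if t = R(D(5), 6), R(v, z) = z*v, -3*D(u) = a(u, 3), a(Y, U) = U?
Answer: -54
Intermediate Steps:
D(u) = -1 (D(u) = -⅓*3 = -1)
R(v, z) = v*z
t = -6 (t = -1*6 = -6)
(-5 + 14)*t = (-5 + 14)*(-6) = 9*(-6) = -54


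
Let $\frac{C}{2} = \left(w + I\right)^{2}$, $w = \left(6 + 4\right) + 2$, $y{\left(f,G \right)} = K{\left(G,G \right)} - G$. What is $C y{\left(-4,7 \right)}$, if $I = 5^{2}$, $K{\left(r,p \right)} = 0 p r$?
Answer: $-19166$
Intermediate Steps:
$K{\left(r,p \right)} = 0$ ($K{\left(r,p \right)} = 0 r = 0$)
$y{\left(f,G \right)} = - G$ ($y{\left(f,G \right)} = 0 - G = - G$)
$w = 12$ ($w = 10 + 2 = 12$)
$I = 25$
$C = 2738$ ($C = 2 \left(12 + 25\right)^{2} = 2 \cdot 37^{2} = 2 \cdot 1369 = 2738$)
$C y{\left(-4,7 \right)} = 2738 \left(\left(-1\right) 7\right) = 2738 \left(-7\right) = -19166$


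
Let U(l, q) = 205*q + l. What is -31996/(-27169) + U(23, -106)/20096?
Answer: 53234133/545988224 ≈ 0.097501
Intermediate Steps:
U(l, q) = l + 205*q
-31996/(-27169) + U(23, -106)/20096 = -31996/(-27169) + (23 + 205*(-106))/20096 = -31996*(-1/27169) + (23 - 21730)*(1/20096) = 31996/27169 - 21707*1/20096 = 31996/27169 - 21707/20096 = 53234133/545988224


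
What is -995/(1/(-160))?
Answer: 159200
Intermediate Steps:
-995/(1/(-160)) = -995/(-1/160) = -995*(-160) = 159200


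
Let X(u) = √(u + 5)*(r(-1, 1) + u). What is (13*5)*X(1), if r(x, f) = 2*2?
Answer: 325*√6 ≈ 796.08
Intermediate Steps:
r(x, f) = 4
X(u) = √(5 + u)*(4 + u) (X(u) = √(u + 5)*(4 + u) = √(5 + u)*(4 + u))
(13*5)*X(1) = (13*5)*(√(5 + 1)*(4 + 1)) = 65*(√6*5) = 65*(5*√6) = 325*√6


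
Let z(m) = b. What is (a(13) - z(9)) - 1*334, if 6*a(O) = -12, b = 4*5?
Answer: -356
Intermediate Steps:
b = 20
z(m) = 20
a(O) = -2 (a(O) = (⅙)*(-12) = -2)
(a(13) - z(9)) - 1*334 = (-2 - 1*20) - 1*334 = (-2 - 20) - 334 = -22 - 334 = -356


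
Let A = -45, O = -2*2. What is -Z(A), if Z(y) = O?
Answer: 4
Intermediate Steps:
O = -4
Z(y) = -4
-Z(A) = -1*(-4) = 4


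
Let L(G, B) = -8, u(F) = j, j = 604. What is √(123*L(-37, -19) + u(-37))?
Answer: 2*I*√95 ≈ 19.494*I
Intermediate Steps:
u(F) = 604
√(123*L(-37, -19) + u(-37)) = √(123*(-8) + 604) = √(-984 + 604) = √(-380) = 2*I*√95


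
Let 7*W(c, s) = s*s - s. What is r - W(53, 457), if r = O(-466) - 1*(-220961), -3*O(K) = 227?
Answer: 4013416/21 ≈ 1.9112e+5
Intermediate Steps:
O(K) = -227/3 (O(K) = -⅓*227 = -227/3)
W(c, s) = -s/7 + s²/7 (W(c, s) = (s*s - s)/7 = (s² - s)/7 = -s/7 + s²/7)
r = 662656/3 (r = -227/3 - 1*(-220961) = -227/3 + 220961 = 662656/3 ≈ 2.2089e+5)
r - W(53, 457) = 662656/3 - 457*(-1 + 457)/7 = 662656/3 - 457*456/7 = 662656/3 - 1*208392/7 = 662656/3 - 208392/7 = 4013416/21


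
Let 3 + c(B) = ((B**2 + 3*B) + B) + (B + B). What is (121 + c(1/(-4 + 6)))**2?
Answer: 235225/16 ≈ 14702.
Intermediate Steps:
c(B) = -3 + B**2 + 6*B (c(B) = -3 + (((B**2 + 3*B) + B) + (B + B)) = -3 + ((B**2 + 4*B) + 2*B) = -3 + (B**2 + 6*B) = -3 + B**2 + 6*B)
(121 + c(1/(-4 + 6)))**2 = (121 + (-3 + (1/(-4 + 6))**2 + 6/(-4 + 6)))**2 = (121 + (-3 + (1/2)**2 + 6/2))**2 = (121 + (-3 + (1/2)**2 + 6*(1/2)))**2 = (121 + (-3 + 1/4 + 3))**2 = (121 + 1/4)**2 = (485/4)**2 = 235225/16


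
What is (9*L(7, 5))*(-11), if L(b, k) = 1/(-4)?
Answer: 99/4 ≈ 24.750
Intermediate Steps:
L(b, k) = -¼
(9*L(7, 5))*(-11) = (9*(-¼))*(-11) = -9/4*(-11) = 99/4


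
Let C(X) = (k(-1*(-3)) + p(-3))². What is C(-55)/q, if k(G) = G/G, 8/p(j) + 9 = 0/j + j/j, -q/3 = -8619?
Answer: 0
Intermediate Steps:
q = 25857 (q = -3*(-8619) = 25857)
p(j) = -1 (p(j) = 8/(-9 + (0/j + j/j)) = 8/(-9 + (0 + 1)) = 8/(-9 + 1) = 8/(-8) = 8*(-⅛) = -1)
k(G) = 1
C(X) = 0 (C(X) = (1 - 1)² = 0² = 0)
C(-55)/q = 0/25857 = 0*(1/25857) = 0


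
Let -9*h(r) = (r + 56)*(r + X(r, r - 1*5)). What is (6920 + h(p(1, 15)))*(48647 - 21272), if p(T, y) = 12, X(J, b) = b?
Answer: 556515500/3 ≈ 1.8551e+8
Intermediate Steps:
h(r) = -(-5 + 2*r)*(56 + r)/9 (h(r) = -(r + 56)*(r + (r - 1*5))/9 = -(56 + r)*(r + (r - 5))/9 = -(56 + r)*(r + (-5 + r))/9 = -(56 + r)*(-5 + 2*r)/9 = -(-5 + 2*r)*(56 + r)/9)
(6920 + h(p(1, 15)))*(48647 - 21272) = (6920 + (280/9 - 107/9*12 - 2/9*12²))*(48647 - 21272) = (6920 + (280/9 - 428/3 - 2/9*144))*27375 = (6920 + (280/9 - 428/3 - 32))*27375 = (6920 - 1292/9)*27375 = (60988/9)*27375 = 556515500/3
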